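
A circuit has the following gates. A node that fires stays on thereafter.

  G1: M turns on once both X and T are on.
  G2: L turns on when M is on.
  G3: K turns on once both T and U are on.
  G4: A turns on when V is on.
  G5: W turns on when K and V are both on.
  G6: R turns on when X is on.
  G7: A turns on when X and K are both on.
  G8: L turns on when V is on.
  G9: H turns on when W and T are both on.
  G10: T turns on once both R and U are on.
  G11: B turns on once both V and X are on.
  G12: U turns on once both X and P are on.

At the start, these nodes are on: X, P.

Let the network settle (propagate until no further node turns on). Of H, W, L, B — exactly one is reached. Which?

G12: X and P on → U on.
G6: X on → R on.
G10: R and U on → T on.
X and T are on, so M turns on (G1).
M is on, so L turns on (G2).
W would need K and V (G5), but V never turns on. H would need W and T (G9), but W never turns on. B would need V and X (G11), but V never turns on.

L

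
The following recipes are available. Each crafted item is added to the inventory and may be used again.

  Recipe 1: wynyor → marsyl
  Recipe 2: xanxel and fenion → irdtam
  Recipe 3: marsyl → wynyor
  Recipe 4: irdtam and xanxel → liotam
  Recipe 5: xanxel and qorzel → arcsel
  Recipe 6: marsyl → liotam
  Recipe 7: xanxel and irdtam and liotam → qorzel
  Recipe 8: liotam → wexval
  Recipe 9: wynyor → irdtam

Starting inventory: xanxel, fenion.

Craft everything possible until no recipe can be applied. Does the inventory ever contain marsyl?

marsyl would need wynyor (Recipe 1), but wynyor is never obtained.

No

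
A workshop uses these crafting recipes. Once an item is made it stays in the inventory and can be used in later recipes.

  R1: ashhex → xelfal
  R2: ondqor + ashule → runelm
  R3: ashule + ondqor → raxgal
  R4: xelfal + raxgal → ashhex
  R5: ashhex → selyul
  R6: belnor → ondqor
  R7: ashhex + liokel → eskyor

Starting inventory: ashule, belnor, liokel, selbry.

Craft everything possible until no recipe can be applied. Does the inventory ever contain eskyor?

eskyor would need ashhex and liokel (R7), but ashhex is never obtained.

No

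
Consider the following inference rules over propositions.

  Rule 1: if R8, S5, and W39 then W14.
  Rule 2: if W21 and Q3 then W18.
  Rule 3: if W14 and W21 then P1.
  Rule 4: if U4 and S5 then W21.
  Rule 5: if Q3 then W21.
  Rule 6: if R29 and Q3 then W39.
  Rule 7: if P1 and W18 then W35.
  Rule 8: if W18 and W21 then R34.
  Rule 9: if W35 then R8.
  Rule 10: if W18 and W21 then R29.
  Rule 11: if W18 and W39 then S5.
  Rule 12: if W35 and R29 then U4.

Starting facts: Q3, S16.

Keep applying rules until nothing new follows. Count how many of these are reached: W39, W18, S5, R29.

Q3 holds, so W21 follows (Rule 5).
W21 and Q3 hold, so W18 follows (Rule 2).
W18 and W21 hold, so R29 follows (Rule 10).
R29 and Q3 hold, so W39 follows (Rule 6).
W18 and W39 hold, so S5 follows (Rule 11).
W39: reached.
W18: reached.
S5: reached.
R29: reached.
All 4 are reached.

4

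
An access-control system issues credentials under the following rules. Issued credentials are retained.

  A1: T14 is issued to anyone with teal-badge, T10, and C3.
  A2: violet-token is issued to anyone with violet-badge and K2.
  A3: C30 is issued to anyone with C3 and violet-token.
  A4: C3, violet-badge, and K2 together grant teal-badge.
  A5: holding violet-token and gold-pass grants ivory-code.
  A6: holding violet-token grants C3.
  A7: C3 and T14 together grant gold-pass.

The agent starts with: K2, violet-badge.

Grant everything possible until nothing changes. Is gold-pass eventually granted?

No

gold-pass would need C3 and T14 (A7), but T14 is never granted.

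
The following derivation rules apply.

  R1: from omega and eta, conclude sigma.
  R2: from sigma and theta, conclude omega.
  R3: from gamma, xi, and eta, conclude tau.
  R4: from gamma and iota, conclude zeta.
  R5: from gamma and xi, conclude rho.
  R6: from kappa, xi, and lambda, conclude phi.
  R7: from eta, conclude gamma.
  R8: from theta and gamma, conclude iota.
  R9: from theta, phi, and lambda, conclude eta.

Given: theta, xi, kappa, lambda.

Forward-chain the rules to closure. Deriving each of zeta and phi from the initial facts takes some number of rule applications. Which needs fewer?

phi: From kappa, xi, and lambda, R6 gives phi. [1 rule application]
zeta: From kappa, xi, and lambda, R6 gives phi. From theta, phi, and lambda, R9 gives eta. From eta, R7 gives gamma. From theta and gamma, R8 gives iota. gamma and iota hold, so zeta follows (R4). [5 rule applications]
phi needs fewer.

phi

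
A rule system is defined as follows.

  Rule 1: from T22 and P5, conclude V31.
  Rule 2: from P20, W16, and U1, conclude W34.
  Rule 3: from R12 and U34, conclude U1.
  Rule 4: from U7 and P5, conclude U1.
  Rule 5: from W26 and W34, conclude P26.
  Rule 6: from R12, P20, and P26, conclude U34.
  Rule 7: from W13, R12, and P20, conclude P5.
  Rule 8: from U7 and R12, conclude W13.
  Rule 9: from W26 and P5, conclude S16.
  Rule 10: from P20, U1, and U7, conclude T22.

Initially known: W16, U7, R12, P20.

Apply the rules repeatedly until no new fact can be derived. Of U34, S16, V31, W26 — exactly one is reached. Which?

V31

From U7 and R12, Rule 8 gives W13.
From W13, R12, and P20, Rule 7 gives P5.
From U7 and P5, Rule 4 gives U1.
From P20, U1, and U7, Rule 10 gives T22.
From T22 and P5, Rule 1 gives V31.
S16 would need W26 and P5 (Rule 9), but W26 is never established. No rule produces W26, and it is not given. U34 would need R12, P20, and P26 (Rule 6), but P26 is never established.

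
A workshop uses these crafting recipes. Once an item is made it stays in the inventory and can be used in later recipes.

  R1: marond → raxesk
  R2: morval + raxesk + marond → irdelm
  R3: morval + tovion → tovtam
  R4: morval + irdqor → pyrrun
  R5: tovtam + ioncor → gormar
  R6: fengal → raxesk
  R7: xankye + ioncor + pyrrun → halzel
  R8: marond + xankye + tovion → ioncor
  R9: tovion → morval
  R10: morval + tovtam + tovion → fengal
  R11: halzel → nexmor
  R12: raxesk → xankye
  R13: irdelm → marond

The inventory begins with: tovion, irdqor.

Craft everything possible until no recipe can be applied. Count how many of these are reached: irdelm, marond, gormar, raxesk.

1

tovion → morval (R9).
morval + tovion → tovtam (R3).
morval + tovtam + tovion → fengal (R10).
Using R6, fengal makes raxesk.
irdelm would need morval, raxesk, and marond (R2), but marond is never obtained.
marond would need irdelm (R13), but irdelm is never obtained.
gormar would need tovtam and ioncor (R5), but ioncor is never obtained.
raxesk: reached.
Reached: raxesk — 1 of the 4.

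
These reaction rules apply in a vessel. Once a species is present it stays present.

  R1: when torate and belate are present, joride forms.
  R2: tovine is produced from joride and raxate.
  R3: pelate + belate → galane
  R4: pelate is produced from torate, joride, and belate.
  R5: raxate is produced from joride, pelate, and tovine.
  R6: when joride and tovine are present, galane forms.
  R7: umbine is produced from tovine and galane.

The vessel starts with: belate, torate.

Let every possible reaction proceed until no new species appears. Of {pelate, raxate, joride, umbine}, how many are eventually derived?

2

torate and belate present → joride forms (R1).
torate, joride, and belate present → pelate forms (R4).
pelate: reached.
raxate would need joride, pelate, and tovine (R5), but tovine never forms.
joride: reached.
umbine would need tovine and galane (R7), but tovine never forms.
Reached: pelate and joride — 2 of the 4.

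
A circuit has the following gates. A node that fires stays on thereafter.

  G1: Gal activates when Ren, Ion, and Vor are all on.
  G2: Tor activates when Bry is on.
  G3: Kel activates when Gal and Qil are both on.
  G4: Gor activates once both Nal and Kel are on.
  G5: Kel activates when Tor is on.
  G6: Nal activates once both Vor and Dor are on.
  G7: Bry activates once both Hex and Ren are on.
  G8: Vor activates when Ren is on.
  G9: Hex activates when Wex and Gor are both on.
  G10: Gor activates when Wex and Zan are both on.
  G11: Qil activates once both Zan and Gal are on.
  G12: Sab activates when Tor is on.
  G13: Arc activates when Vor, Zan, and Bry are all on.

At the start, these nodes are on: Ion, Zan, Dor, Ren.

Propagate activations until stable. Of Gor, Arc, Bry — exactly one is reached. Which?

Gor

G8: Ren on → Vor on.
G6: Vor and Dor on → Nal on.
Ren, Ion, and Vor are on, so Gal activates (G1).
Zan and Gal are on, so Qil activates (G11).
G3: Gal and Qil on → Kel on.
G4: Nal and Kel on → Gor on.
Arc would need Vor, Zan, and Bry (G13), but Bry never turns on. Bry would need Hex and Ren (G7), but Hex never turns on.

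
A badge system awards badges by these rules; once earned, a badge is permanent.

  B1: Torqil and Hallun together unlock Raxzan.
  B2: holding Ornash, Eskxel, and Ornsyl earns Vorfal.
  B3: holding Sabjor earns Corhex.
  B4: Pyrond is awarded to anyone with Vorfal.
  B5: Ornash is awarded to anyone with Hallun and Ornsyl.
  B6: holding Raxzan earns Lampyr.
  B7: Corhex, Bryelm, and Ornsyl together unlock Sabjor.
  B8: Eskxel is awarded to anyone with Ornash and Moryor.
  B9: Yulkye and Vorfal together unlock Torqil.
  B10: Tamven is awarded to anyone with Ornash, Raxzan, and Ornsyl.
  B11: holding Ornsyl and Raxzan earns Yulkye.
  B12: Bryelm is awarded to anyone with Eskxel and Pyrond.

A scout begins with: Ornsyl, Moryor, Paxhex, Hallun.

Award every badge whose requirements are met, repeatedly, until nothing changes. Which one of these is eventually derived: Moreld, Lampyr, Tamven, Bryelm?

With Hallun and Ornsyl, Ornash is earned (B5).
With Ornash and Moryor, Eskxel is earned (B8).
With Ornash, Eskxel, and Ornsyl, Vorfal is earned (B2).
With Vorfal, Pyrond is earned (B4).
With Eskxel and Pyrond, Bryelm is earned (B12).
Tamven would need Ornash, Raxzan, and Ornsyl (B10), but Raxzan is never earned. Lampyr would need Raxzan (B6), but Raxzan is never earned. No rule produces Moreld, and it is not given.

Bryelm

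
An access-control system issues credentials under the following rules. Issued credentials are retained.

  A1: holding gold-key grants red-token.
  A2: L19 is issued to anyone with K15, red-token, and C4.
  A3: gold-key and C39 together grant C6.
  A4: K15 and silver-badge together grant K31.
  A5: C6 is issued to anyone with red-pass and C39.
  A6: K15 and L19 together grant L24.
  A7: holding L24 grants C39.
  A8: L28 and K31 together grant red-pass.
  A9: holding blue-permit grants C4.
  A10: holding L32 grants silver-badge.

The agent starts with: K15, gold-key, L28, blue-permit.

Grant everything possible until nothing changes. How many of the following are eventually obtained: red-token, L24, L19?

3

Holding gold-key grants red-token (A1).
Holding blue-permit grants C4 (A9).
Holding K15, red-token, and C4 grants L19 (A2).
Holding K15 and L19 grants L24 (A6).
red-token: reached.
L24: reached.
L19: reached.
All 3 are reached.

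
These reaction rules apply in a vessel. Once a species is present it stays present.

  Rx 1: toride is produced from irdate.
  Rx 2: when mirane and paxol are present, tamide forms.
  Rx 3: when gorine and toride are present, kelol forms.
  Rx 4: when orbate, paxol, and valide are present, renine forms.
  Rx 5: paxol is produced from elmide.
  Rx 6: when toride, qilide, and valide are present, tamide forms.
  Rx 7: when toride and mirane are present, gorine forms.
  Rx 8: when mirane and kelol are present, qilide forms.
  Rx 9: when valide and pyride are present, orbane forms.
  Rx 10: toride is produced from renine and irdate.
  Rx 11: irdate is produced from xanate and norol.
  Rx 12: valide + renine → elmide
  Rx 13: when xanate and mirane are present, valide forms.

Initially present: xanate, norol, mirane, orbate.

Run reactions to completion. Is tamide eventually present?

Yes

xanate and norol present → irdate forms (Rx 11).
xanate and mirane present → valide forms (Rx 13).
irdate present → toride forms (Rx 1).
toride and mirane present → gorine forms (Rx 7).
gorine and toride present → kelol forms (Rx 3).
mirane and kelol present → qilide forms (Rx 8).
toride, qilide, and valide present → tamide forms (Rx 6).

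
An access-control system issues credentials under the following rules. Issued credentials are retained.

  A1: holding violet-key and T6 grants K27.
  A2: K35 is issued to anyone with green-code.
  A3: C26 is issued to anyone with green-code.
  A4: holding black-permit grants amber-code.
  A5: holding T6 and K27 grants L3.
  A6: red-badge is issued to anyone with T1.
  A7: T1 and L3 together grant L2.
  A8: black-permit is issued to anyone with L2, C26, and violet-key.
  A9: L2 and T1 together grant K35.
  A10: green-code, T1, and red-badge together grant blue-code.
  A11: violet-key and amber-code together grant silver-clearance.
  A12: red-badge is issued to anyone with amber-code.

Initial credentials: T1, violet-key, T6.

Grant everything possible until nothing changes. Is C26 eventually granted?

No

C26 would need green-code (A3), but green-code is never granted.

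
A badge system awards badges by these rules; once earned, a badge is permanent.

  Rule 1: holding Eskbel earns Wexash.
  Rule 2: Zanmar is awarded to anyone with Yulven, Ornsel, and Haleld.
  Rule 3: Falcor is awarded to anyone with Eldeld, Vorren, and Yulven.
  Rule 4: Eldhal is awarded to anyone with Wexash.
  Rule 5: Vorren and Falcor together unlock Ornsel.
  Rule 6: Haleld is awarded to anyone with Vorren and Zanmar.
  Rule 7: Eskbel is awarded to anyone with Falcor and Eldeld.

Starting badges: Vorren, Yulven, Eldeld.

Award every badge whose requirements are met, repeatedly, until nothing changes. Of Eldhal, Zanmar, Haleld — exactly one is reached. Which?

Eldhal

With Eldeld, Vorren, and Yulven, Falcor is earned (Rule 3).
With Falcor and Eldeld, Eskbel is earned (Rule 7).
With Eskbel, Wexash is earned (Rule 1).
With Wexash, Eldhal is earned (Rule 4).
Haleld would need Vorren and Zanmar (Rule 6), but Zanmar is never earned. Zanmar would need Yulven, Ornsel, and Haleld (Rule 2), but Haleld is never earned.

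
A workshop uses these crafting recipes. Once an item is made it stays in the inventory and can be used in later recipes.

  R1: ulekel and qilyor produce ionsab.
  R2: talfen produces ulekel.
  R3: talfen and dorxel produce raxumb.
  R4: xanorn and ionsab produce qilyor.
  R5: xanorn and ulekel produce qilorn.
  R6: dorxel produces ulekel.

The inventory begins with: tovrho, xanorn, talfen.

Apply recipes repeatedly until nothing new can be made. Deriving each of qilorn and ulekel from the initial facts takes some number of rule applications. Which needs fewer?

ulekel

ulekel: talfen → ulekel (R2). [1 rule application]
qilorn: talfen → ulekel (R2). Using R5, xanorn and ulekel make qilorn. [2 rule applications]
ulekel needs fewer.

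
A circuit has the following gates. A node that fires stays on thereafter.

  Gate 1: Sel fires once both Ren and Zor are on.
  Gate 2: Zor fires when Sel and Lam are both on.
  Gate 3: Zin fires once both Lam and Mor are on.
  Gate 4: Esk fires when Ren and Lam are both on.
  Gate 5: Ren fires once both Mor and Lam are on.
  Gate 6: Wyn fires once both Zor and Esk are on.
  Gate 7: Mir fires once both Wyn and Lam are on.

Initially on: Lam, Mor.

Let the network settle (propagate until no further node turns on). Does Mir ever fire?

No

Mir would need Wyn and Lam (Gate 7), but Wyn never turns on.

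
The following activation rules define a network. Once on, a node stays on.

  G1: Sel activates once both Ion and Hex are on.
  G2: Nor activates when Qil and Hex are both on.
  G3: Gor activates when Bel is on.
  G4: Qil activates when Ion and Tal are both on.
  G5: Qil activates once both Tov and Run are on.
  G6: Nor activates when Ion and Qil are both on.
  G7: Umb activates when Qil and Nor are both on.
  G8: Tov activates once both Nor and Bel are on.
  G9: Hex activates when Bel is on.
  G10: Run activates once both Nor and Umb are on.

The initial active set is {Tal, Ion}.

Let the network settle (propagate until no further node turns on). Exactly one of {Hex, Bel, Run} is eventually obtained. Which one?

Run

Ion and Tal are on, so Qil activates (G4).
G6: Ion and Qil on → Nor on.
Qil and Nor are on, so Umb activates (G7).
G10: Nor and Umb on → Run on.
No rule produces Bel, and it is not given. Hex would need Bel (G9), but Bel never turns on.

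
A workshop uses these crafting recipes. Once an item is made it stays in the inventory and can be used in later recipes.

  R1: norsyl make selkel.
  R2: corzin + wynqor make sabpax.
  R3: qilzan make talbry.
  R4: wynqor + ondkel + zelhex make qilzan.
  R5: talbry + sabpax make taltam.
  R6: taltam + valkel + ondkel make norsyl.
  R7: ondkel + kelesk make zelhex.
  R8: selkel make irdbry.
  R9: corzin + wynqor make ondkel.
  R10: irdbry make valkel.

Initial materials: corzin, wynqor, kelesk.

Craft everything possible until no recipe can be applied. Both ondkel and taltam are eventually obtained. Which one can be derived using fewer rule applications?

ondkel

ondkel: Using R9, corzin and wynqor make ondkel. [1 rule application]
taltam: corzin + wynqor → ondkel (R9). Using R2, corzin and wynqor make sabpax. ondkel + kelesk → zelhex (R7). Using R4, wynqor, ondkel, and zelhex make qilzan. Using R3, qilzan makes talbry. Using R5, talbry and sabpax make taltam. [6 rule applications]
ondkel needs fewer.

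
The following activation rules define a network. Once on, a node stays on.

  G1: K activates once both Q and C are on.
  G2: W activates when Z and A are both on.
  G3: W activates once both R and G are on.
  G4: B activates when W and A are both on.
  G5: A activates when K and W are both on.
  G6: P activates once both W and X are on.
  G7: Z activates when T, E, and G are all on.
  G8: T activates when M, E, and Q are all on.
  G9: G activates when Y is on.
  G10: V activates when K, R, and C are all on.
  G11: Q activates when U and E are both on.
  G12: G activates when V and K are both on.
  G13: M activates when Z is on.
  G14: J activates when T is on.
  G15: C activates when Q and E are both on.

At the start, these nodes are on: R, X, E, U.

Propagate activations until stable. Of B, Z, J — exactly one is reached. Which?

B

G11: U and E on → Q on.
G15: Q and E on → C on.
G1: Q and C on → K on.
G10: K, R, and C on → V on.
G12: V and K on → G on.
R and G are on, so W activates (G3).
G5: K and W on → A on.
W and A are on, so B activates (G4).
Z would need T, E, and G (G7), but T never turns on. J would need T (G14), but T never turns on.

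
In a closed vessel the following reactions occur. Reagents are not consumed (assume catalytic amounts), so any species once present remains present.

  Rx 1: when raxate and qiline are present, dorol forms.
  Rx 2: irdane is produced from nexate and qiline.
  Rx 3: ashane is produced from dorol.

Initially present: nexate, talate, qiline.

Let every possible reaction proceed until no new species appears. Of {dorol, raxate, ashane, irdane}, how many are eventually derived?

nexate and qiline present → irdane forms (Rx 2).
dorol would need raxate and qiline (Rx 1), but raxate never forms.
No rule produces raxate, and it is not given.
ashane would need dorol (Rx 3), but dorol never forms.
irdane: reached.
Reached: irdane — 1 of the 4.

1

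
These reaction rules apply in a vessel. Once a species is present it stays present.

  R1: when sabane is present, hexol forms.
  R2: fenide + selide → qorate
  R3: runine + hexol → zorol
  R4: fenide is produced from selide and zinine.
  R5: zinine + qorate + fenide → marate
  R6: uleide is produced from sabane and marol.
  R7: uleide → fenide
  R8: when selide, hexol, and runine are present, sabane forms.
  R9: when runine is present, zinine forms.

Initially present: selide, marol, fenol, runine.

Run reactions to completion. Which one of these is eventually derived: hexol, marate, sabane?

marate

runine present → zinine forms (R9).
selide and zinine present → fenide forms (R4).
fenide and selide present → qorate forms (R2).
zinine, qorate, and fenide present → marate forms (R5).
sabane would need selide, hexol, and runine (R8), but hexol never forms. hexol would need sabane (R1), but sabane never forms.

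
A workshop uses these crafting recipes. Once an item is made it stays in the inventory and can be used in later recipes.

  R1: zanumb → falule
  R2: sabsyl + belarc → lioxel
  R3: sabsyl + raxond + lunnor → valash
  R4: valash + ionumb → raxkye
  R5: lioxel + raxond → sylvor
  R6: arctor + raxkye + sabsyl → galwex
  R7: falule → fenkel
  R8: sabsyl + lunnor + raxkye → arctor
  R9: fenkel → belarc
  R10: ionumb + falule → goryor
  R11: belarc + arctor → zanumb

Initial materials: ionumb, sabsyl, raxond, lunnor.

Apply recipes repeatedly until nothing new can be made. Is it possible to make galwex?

Using R3, sabsyl, raxond, and lunnor make valash.
Using R4, valash and ionumb make raxkye.
Using R8, sabsyl, lunnor, and raxkye make arctor.
arctor + raxkye + sabsyl → galwex (R6).

Yes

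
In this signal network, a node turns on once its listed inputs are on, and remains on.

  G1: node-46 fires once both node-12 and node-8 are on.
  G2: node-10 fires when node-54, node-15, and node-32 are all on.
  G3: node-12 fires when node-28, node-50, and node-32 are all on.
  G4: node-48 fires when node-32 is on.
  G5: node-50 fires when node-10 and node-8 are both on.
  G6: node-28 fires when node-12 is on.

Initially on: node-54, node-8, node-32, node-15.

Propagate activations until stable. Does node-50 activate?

Yes

G2: node-54, node-15, and node-32 on → node-10 on.
G5: node-10 and node-8 on → node-50 on.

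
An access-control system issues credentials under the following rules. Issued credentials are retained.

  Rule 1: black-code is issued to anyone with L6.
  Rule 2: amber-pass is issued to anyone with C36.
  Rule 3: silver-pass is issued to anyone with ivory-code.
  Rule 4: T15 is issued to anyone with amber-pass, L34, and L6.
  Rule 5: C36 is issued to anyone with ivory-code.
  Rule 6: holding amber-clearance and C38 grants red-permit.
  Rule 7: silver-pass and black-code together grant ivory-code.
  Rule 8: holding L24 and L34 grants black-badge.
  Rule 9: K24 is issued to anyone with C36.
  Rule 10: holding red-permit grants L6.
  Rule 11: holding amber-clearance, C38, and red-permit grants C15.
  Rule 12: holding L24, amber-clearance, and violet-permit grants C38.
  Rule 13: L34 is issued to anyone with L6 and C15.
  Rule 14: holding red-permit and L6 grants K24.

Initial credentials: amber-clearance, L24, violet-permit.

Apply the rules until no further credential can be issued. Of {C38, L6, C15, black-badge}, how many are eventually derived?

Holding L24, amber-clearance, and violet-permit grants C38 (Rule 12).
Holding amber-clearance and C38 grants red-permit (Rule 6).
Holding amber-clearance, C38, and red-permit grants C15 (Rule 11).
Holding red-permit grants L6 (Rule 10).
Holding L6 and C15 grants L34 (Rule 13).
Holding L24 and L34 grants black-badge (Rule 8).
C38: reached.
L6: reached.
C15: reached.
black-badge: reached.
All 4 are reached.

4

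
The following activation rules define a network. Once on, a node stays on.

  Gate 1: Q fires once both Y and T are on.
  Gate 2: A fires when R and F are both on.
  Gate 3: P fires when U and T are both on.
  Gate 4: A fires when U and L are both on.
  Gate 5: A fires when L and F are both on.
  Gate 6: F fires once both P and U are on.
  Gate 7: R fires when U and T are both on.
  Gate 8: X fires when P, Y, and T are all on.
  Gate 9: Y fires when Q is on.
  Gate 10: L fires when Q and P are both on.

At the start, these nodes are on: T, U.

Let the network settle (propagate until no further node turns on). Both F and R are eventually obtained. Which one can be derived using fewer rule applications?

R: Gate 7: U and T on → R on. [1 rule application]
F: Gate 3: U and T on → P on. P and U are on, so F fires (Gate 6). [2 rule applications]
R needs fewer.

R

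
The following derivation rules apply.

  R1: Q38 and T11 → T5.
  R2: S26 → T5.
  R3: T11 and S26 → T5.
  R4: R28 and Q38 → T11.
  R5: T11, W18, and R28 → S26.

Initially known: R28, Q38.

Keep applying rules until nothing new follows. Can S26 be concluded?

S26 would need T11, W18, and R28 (R5), but W18 is never established.

No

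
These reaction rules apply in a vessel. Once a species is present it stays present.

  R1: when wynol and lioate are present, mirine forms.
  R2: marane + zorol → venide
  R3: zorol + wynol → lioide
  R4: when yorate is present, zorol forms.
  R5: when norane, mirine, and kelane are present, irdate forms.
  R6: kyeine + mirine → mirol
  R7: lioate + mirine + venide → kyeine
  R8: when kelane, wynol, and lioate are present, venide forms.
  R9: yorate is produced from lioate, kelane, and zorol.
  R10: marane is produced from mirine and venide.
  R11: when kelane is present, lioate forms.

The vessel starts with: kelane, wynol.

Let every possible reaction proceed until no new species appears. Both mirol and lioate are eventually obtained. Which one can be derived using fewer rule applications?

lioate: kelane present → lioate forms (R11). [1 rule application]
mirol: kelane present → lioate forms (R11). kelane, wynol, and lioate present → venide forms (R8). wynol and lioate present → mirine forms (R1). lioate, mirine, and venide present → kyeine forms (R7). kyeine and mirine present → mirol forms (R6). [5 rule applications]
lioate needs fewer.

lioate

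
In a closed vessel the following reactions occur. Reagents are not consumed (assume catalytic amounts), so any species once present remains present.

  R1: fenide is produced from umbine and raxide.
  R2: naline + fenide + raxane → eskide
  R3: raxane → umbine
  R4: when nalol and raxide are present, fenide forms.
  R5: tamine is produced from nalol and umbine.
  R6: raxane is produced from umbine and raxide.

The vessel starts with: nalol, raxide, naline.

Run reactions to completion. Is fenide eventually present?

nalol and raxide present → fenide forms (R4).

Yes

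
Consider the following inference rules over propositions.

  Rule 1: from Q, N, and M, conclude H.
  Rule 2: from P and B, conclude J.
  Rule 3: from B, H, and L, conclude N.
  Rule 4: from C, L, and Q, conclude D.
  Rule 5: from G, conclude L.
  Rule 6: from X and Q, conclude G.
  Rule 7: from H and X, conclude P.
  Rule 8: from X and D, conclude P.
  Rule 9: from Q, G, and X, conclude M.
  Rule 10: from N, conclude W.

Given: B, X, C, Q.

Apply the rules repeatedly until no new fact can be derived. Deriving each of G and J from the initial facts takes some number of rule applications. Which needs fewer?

G: X and Q hold, so G follows (Rule 6). [1 rule application]
J: X and Q hold, so G follows (Rule 6). From G, Rule 5 gives L. C, L, and Q hold, so D follows (Rule 4). X and D hold, so P follows (Rule 8). From P and B, Rule 2 gives J. [5 rule applications]
G needs fewer.

G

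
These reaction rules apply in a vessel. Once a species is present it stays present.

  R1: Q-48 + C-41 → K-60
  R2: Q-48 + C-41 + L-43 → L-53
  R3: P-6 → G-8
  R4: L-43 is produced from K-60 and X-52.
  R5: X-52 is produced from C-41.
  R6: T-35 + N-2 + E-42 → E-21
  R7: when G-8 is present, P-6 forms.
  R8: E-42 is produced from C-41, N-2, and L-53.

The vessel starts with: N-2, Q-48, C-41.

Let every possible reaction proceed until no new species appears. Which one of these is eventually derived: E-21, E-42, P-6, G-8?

C-41 present → X-52 forms (R5).
Q-48 and C-41 present → K-60 forms (R1).
K-60 and X-52 present → L-43 forms (R4).
Q-48, C-41, and L-43 present → L-53 forms (R2).
C-41, N-2, and L-53 present → E-42 forms (R8).
E-21 would need T-35, N-2, and E-42 (R6), but T-35 never forms. P-6 would need G-8 (R7), but G-8 never forms. G-8 would need P-6 (R3), but P-6 never forms.

E-42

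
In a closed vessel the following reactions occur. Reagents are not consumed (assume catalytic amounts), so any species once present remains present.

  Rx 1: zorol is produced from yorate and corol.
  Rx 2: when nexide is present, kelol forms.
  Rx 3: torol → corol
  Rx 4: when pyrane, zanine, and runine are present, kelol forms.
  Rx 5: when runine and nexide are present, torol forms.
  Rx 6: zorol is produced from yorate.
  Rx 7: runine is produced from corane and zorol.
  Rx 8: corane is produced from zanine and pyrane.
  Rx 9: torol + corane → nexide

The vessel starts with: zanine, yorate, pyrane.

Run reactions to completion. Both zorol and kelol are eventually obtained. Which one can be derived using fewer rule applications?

zorol

zorol: yorate present → zorol forms (Rx 6). [1 rule application]
kelol: yorate present → zorol forms (Rx 6). zanine and pyrane present → corane forms (Rx 8). corane and zorol present → runine forms (Rx 7). pyrane, zanine, and runine present → kelol forms (Rx 4). [4 rule applications]
zorol needs fewer.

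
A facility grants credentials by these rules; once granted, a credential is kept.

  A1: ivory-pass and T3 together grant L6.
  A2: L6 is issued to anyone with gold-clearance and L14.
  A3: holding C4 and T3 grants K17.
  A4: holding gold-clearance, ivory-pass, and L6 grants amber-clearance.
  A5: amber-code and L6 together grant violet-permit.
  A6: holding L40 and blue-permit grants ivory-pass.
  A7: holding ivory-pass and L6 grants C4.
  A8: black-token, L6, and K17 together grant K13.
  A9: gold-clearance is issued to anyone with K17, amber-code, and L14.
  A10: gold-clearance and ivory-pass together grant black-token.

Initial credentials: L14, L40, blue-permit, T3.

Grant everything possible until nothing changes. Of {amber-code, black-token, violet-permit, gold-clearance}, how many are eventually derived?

No rule produces amber-code, and it is not given.
black-token would need gold-clearance and ivory-pass (A10), but gold-clearance is never granted.
violet-permit would need amber-code and L6 (A5), but amber-code is never granted.
gold-clearance would need K17, amber-code, and L14 (A9), but amber-code is never granted.
None of the 4 are reached.

0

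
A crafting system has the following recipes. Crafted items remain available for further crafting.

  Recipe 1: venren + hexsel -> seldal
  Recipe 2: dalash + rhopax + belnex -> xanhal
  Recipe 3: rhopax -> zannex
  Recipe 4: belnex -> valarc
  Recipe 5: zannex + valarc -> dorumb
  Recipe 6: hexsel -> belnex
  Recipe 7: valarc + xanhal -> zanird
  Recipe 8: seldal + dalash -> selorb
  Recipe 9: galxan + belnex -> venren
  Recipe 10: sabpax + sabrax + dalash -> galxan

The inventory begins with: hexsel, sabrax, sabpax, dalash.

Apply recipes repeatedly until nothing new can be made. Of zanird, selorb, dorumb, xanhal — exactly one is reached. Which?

selorb

sabpax + sabrax + dalash -> galxan (Recipe 10).
hexsel -> belnex (Recipe 6).
Using Recipe 9, galxan and belnex make venren.
Using Recipe 1, venren and hexsel make seldal.
seldal + dalash -> selorb (Recipe 8).
zanird would need valarc and xanhal (Recipe 7), but xanhal is never obtained. xanhal would need dalash, rhopax, and belnex (Recipe 2), but rhopax is never obtained. dorumb would need zannex and valarc (Recipe 5), but zannex is never obtained.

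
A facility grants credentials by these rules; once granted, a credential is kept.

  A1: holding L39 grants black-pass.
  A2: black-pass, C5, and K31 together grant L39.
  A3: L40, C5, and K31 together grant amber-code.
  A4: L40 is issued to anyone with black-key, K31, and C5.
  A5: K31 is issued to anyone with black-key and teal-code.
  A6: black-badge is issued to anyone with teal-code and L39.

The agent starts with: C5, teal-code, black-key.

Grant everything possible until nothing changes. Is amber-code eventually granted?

Holding black-key and teal-code grants K31 (A5).
Holding black-key, K31, and C5 grants L40 (A4).
Holding L40, C5, and K31 grants amber-code (A3).

Yes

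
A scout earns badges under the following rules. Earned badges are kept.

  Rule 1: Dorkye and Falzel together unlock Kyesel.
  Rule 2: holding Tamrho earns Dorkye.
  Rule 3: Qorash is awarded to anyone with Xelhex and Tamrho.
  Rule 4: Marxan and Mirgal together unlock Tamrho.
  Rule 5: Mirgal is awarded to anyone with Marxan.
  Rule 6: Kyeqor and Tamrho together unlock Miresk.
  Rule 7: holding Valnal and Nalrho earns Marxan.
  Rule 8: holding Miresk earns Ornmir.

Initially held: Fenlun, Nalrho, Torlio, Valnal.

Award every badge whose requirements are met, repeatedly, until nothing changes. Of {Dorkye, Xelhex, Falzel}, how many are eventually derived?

1

With Valnal and Nalrho, Marxan is earned (Rule 7).
With Marxan, Mirgal is earned (Rule 5).
With Marxan and Mirgal, Tamrho is earned (Rule 4).
With Tamrho, Dorkye is earned (Rule 2).
Dorkye: reached.
No rule produces Xelhex, and it is not given.
No rule produces Falzel, and it is not given.
Reached: Dorkye — 1 of the 3.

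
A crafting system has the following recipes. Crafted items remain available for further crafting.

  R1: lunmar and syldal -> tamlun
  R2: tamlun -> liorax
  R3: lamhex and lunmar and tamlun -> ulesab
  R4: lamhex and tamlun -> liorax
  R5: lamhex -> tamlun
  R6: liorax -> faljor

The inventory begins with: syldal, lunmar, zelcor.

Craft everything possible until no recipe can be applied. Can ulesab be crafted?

No

ulesab would need lamhex, lunmar, and tamlun (R3), but lamhex is never obtained.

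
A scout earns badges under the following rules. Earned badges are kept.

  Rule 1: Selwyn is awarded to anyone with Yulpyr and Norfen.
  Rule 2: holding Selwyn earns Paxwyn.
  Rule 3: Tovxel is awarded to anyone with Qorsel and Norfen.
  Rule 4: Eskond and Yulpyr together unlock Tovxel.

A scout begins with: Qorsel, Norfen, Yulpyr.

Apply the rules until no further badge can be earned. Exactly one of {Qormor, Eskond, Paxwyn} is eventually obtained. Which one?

Paxwyn

With Yulpyr and Norfen, Selwyn is earned (Rule 1).
With Selwyn, Paxwyn is earned (Rule 2).
No rule produces Eskond, and it is not given. No rule produces Qormor, and it is not given.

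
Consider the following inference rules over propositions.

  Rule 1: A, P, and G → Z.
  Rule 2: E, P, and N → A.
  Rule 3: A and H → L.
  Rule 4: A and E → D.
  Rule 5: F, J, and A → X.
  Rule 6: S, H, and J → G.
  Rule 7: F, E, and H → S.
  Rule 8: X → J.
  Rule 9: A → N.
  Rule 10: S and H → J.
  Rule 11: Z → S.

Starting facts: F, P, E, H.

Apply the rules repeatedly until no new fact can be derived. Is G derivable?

Yes

From F, E, and H, Rule 7 gives S.
From S and H, Rule 10 gives J.
S, H, and J hold, so G follows (Rule 6).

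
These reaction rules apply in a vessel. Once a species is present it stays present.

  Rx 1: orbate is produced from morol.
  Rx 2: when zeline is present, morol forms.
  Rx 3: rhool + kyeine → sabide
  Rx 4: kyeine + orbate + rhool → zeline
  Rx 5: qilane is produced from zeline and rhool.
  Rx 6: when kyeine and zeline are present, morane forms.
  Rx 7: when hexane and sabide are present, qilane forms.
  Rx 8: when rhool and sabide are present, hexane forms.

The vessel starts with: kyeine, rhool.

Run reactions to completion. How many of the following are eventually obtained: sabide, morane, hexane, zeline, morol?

rhool and kyeine present → sabide forms (Rx 3).
rhool and sabide present → hexane forms (Rx 8).
sabide: reached.
morane would need kyeine and zeline (Rx 6), but zeline never forms.
hexane: reached.
zeline would need kyeine, orbate, and rhool (Rx 4), but orbate never forms.
morol would need zeline (Rx 2), but zeline never forms.
Reached: sabide and hexane — 2 of the 5.

2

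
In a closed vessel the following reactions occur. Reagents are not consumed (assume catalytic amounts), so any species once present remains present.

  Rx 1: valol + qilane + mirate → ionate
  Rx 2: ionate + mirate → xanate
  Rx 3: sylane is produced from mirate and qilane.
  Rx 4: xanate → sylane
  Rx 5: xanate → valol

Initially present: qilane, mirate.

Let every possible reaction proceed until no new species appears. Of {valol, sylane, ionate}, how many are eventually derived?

mirate and qilane present → sylane forms (Rx 3).
valol would need xanate (Rx 5), but xanate never forms.
sylane: reached.
ionate would need valol, qilane, and mirate (Rx 1), but valol never forms.
Reached: sylane — 1 of the 3.

1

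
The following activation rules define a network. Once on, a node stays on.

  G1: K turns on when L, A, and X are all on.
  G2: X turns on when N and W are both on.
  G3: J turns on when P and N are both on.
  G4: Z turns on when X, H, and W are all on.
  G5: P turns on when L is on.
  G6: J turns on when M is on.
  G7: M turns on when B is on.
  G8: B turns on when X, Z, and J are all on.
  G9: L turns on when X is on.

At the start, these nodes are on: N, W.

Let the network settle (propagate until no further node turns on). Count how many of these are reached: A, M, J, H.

1

N and W are on, so X turns on (G2).
G9: X on → L on.
L is on, so P turns on (G5).
G3: P and N on → J on.
No rule produces A, and it is not given.
M would need B (G7), but B never turns on.
J: reached.
No rule produces H, and it is not given.
Reached: J — 1 of the 4.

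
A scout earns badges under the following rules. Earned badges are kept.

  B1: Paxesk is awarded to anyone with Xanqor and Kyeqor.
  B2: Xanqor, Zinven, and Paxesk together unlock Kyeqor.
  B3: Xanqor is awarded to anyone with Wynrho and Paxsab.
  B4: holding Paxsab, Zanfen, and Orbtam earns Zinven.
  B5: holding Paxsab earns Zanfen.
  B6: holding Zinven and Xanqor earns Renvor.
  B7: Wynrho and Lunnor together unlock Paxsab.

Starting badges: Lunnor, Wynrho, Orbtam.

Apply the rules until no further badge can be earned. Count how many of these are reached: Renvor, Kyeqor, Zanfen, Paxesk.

With Wynrho and Lunnor, Paxsab is earned (B7).
With Wynrho and Paxsab, Xanqor is earned (B3).
With Paxsab, Zanfen is earned (B5).
With Paxsab, Zanfen, and Orbtam, Zinven is earned (B4).
With Zinven and Xanqor, Renvor is earned (B6).
Renvor: reached.
Kyeqor would need Xanqor, Zinven, and Paxesk (B2), but Paxesk is never earned.
Zanfen: reached.
Paxesk would need Xanqor and Kyeqor (B1), but Kyeqor is never earned.
Reached: Renvor and Zanfen — 2 of the 4.

2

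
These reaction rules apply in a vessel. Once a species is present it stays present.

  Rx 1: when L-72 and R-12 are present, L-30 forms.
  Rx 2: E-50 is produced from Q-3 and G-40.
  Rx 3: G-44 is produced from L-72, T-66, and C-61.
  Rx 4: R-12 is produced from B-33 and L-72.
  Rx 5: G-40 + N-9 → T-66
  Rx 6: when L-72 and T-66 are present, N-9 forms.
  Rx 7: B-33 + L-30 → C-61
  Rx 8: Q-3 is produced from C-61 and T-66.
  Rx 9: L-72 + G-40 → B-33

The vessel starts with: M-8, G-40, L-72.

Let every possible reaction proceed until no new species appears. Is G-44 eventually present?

G-44 would need L-72, T-66, and C-61 (Rx 3), but T-66 never forms.

No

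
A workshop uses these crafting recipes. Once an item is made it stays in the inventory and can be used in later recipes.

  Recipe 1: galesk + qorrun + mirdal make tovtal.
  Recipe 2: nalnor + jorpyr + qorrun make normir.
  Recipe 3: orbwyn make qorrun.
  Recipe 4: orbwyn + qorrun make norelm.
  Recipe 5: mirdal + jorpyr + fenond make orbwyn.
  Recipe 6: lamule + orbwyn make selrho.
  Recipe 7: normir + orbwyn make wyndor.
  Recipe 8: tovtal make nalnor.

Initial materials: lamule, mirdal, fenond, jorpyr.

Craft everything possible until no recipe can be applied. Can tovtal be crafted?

No

tovtal would need galesk, qorrun, and mirdal (Recipe 1), but galesk is never obtained.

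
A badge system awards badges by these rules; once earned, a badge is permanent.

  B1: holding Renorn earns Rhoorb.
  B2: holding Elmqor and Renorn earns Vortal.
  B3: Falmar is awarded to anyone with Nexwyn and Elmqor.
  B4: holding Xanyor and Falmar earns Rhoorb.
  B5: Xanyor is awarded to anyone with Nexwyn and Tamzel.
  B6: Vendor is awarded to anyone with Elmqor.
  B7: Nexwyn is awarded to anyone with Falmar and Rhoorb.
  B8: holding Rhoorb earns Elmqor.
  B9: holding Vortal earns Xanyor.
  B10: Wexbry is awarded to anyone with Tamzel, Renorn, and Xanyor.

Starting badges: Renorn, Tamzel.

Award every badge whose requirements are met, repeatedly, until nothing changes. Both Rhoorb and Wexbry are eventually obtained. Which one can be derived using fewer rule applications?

Rhoorb: With Renorn, Rhoorb is earned (B1). [1 rule application]
Wexbry: With Renorn, Rhoorb is earned (B1). With Rhoorb, Elmqor is earned (B8). With Elmqor and Renorn, Vortal is earned (B2). With Vortal, Xanyor is earned (B9). With Tamzel, Renorn, and Xanyor, Wexbry is earned (B10). [5 rule applications]
Rhoorb needs fewer.

Rhoorb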